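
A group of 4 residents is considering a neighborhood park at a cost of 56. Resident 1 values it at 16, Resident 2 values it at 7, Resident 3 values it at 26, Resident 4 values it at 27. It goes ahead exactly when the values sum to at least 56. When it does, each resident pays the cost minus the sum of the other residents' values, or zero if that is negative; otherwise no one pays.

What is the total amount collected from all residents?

Total value 76 ≥ cost 56, so it is built.
Resident 1: others sum to 60; max(0, 56 - 60) = 0.
Resident 2: others sum to 69; max(0, 56 - 69) = 0.
Resident 3: others sum to 50; max(0, 56 - 50) = 6.
Resident 4: others sum to 49; max(0, 56 - 49) = 7.
Total collected = 0 + 0 + 6 + 7 = 13.

13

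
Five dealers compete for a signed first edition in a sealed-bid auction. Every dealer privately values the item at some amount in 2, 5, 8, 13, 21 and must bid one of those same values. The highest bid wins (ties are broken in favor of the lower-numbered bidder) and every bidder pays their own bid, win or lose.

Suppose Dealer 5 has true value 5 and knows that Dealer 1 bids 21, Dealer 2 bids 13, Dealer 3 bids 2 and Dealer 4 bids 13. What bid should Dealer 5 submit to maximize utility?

Bid 2: loses but pays 2, utility -2.
Bid 5: loses but pays 5, utility -5.
Bid 8: loses but pays 8, utility -8.
Bid 13: loses but pays 13, utility -13.
Bid 21: loses but pays 21, utility -21.
The best choice is 2 with utility -2.

2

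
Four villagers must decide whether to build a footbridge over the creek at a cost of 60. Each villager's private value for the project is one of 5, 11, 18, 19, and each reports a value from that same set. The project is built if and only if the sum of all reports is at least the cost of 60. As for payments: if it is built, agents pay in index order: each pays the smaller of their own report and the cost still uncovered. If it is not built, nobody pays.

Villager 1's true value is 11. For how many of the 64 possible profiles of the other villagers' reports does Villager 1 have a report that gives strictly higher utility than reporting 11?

7

Others report (18, 18, 19): truth gives 0; report 5 gives 6 > 0. Violating.
Others report (18, 19, 18): truth gives 0; report 5 gives 6 > 0. Violating.
Others report (18, 19, 19): truth gives 0; report 5 gives 6 > 0. Violating.
Others report (19, 18, 18): truth gives 0; report 5 gives 6 > 0. Violating.
Others report (5, 5, 5): truth gives 0; no alternative beats it.
Others report (5, 5, 11): truth gives 0; no alternative beats it.
(Checking all 64 profiles: 7 have a profitable deviation, 57 do not.)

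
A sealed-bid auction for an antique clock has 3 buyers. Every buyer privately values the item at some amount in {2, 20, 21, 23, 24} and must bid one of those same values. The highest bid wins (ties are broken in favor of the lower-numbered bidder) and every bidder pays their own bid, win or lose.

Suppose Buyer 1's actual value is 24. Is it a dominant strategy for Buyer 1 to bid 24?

Consider the case where Buyer 2 bids 2 and Buyer 3 bids 2.
Truthful bid 24: wins, pays 24, utility 24 - 24 = 0.
Bid 2 instead: wins, pays 2, utility 24 - 2 = 22.
Since 22 > 0, bidding 2 is strictly better here, so truthful bidding is not dominant.

No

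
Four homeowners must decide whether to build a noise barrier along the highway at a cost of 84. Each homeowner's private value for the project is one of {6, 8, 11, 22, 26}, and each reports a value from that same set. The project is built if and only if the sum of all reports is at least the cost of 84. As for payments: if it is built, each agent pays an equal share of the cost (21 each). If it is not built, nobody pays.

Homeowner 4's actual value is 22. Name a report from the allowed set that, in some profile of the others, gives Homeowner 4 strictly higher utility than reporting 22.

Suppose Homeowner 1 reports 6, Homeowner 2 reports 26 and Homeowner 3 reports 26.
Report 22: project not built, utility 0.
Report 26: project built, pays 21, utility 22 - 21 = 1.
So reporting 26 beats truth here (1 > 0).

26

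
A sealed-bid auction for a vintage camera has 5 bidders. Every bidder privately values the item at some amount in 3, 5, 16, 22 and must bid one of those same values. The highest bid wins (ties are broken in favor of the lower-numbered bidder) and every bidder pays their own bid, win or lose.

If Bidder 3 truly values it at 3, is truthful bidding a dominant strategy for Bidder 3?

No

Consider the case where Bidder 1 bids 3, Bidder 2 bids 3, Bidder 4 bids 3 and Bidder 5 bids 3.
Truthful bid 3: loses but pays 3, utility -3.
Bid 5 instead: wins, pays 5, utility 3 - 5 = -2.
Since -2 > -3, bidding 5 is strictly better here, so truthful bidding is not dominant.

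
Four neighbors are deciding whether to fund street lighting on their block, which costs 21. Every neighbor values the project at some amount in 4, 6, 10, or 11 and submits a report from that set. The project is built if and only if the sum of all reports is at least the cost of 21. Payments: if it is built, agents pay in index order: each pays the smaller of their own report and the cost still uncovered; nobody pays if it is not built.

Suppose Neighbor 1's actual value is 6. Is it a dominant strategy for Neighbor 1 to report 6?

Consider the case where Neighbor 2 reports 4, Neighbor 3 reports 4 and Neighbor 4 reports 10.
Truthful report 6: project built, pays 6, utility 6 - 6 = 0.
Report 4 instead: project built, pays 4, utility 6 - 4 = 2.
Since 2 > 0, reporting 4 is strictly better here, so truthful reporting is not dominant.

No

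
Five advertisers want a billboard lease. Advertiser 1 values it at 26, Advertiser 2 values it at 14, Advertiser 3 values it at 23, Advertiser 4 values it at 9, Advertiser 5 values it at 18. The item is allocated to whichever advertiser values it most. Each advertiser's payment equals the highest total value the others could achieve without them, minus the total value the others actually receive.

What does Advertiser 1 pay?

23

Advertiser 1 has the highest value and receives the item.
Without Advertiser 1, the item would go to the next-highest value, 23, so the others could achieve 23.
With Advertiser 1 present and winning, the others receive nothing, so their total is 0.
Payment = 23 - 0 = 23.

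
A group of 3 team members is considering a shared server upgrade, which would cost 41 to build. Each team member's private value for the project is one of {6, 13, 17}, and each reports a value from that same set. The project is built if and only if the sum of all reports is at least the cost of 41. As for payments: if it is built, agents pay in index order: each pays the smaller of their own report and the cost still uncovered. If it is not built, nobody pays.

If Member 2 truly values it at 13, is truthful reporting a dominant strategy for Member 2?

Yes

Check each profile of the others' reports and compare truth against every alternative report.
Others report (6, 6): truth gives 0, best alternative gives 0.
Others report (6, 13): truth gives 0, best alternative gives 0.
Others report (6, 17): truth gives 0, best alternative gives 0.
Others report (13, 6): truth gives 0, best alternative gives 0.
Others report (13, 13): truth gives 0, best alternative gives 0.
Others report (13, 17): truth gives 0, best alternative gives 0.
(Remaining 3 profiles checked similarly; truth is weakly best in each.)
In every case the truthful report is at least as good as any alternative, so it is a dominant strategy.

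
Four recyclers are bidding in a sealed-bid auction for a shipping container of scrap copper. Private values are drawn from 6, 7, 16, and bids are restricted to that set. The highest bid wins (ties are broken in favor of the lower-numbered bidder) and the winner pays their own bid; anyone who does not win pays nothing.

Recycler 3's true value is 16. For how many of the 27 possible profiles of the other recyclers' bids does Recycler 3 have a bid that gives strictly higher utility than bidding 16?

Others bid (6, 6, 6): truth gives 0; bid 7 gives 9 > 0. Violating.
Others bid (6, 6, 7): truth gives 0; bid 7 gives 9 > 0. Violating.
Others bid (6, 6, 16): truth gives 0; no alternative beats it.
Others bid (6, 7, 6): truth gives 0; no alternative beats it.
(Checking all 27 profiles: 2 have a profitable deviation, 25 do not.)

2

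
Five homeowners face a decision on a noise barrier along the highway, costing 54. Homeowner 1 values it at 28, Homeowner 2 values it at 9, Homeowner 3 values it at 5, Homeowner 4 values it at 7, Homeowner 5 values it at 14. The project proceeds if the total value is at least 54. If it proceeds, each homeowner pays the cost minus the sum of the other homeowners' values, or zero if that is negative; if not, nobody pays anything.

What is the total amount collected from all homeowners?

24

Total value 63 ≥ cost 54, so it is built.
Homeowner 1: others sum to 35; max(0, 54 - 35) = 19.
Homeowner 2: others sum to 54; max(0, 54 - 54) = 0.
Homeowner 3: others sum to 58; max(0, 54 - 58) = 0.
Homeowner 4: others sum to 56; max(0, 54 - 56) = 0.
Homeowner 5: others sum to 49; max(0, 54 - 49) = 5.
Total collected = 19 + 0 + 0 + 0 + 5 = 24.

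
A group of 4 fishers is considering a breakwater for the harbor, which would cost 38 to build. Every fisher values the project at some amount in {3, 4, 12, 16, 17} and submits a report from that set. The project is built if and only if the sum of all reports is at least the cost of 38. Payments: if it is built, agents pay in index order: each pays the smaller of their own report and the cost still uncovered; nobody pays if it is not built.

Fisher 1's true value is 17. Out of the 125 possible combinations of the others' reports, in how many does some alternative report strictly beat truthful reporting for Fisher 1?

105

Others report (3, 3, 16): truth gives 0; report 16 gives 1 > 0. Violating.
Others report (3, 3, 17): truth gives 0; report 16 gives 1 > 0. Violating.
Others report (3, 4, 16): truth gives 0; report 16 gives 1 > 0. Violating.
Others report (3, 4, 17): truth gives 0; report 16 gives 1 > 0. Violating.
Others report (3, 3, 3): truth gives 0; no alternative beats it.
Others report (3, 3, 4): truth gives 0; no alternative beats it.
(Checking all 125 profiles: 105 have a profitable deviation, 20 do not.)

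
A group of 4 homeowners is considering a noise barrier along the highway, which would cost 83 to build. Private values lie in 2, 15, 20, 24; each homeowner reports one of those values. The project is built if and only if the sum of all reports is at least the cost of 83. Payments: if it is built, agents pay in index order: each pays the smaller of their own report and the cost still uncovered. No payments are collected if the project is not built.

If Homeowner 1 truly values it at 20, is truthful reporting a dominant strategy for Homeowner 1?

Consider the case where Homeowner 2 reports 20, Homeowner 3 reports 24 and Homeowner 4 reports 24.
Truthful report 20: project built, pays 20, utility 20 - 20 = 0.
Report 15 instead: project built, pays 15, utility 20 - 15 = 5.
Since 5 > 0, reporting 15 is strictly better here, so truthful reporting is not dominant.

No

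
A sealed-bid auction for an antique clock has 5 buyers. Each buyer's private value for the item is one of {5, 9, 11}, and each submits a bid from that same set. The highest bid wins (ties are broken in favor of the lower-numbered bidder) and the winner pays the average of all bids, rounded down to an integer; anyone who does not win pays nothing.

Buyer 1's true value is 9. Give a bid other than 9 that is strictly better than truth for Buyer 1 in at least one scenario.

11

Suppose Buyer 2 bids 5, Buyer 3 bids 5, Buyer 4 bids 5 and Buyer 5 bids 11.
Bid 9: loses, pays 0, utility 0.
Bid 11: wins, pays 7, utility 9 - 7 = 2.
So bidding 11 beats truth here (2 > 0).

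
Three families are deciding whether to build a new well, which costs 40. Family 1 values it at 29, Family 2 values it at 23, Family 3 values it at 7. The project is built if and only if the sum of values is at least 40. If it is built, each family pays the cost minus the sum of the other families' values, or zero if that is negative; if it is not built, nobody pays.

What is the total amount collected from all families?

Total value 59 ≥ cost 40, so it is built.
Family 1: others sum to 30; max(0, 40 - 30) = 10.
Family 2: others sum to 36; max(0, 40 - 36) = 4.
Family 3: others sum to 52; max(0, 40 - 52) = 0.
Total collected = 10 + 4 + 0 = 14.

14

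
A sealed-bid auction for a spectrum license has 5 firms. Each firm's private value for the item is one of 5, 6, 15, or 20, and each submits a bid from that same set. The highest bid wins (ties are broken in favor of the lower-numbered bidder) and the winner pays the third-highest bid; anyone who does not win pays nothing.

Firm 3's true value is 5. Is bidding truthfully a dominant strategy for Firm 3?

Yes

Check each profile of the others' bids and compare truth against every alternative bid.
Others bid (5, 5, 6, 6): truth gives 0, best alternative gives -1.
Others bid (5, 5, 5, 5): truth gives 0, best alternative gives 0.
Others bid (5, 5, 5, 6): truth gives 0, best alternative gives 0.
Others bid (5, 5, 5, 15): truth gives 0, best alternative gives 0.
Others bid (5, 5, 5, 20): truth gives 0, best alternative gives 0.
Others bid (5, 5, 6, 5): truth gives 0, best alternative gives 0.
(Remaining 250 profiles checked similarly; truth is weakly best in each.)
In every case the truthful bid is at least as good as any alternative, so it is a dominant strategy.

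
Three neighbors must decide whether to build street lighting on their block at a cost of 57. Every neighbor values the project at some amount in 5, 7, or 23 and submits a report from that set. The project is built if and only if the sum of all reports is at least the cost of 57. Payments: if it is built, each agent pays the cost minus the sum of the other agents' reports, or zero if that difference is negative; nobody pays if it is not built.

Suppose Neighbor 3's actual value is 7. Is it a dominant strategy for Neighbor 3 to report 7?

Yes

Check each profile of the others' reports and compare truth against every alternative report.
Others report (5, 5): truth gives 0, best alternative gives 0.
Others report (5, 7): truth gives 0, best alternative gives 0.
Others report (5, 23): truth gives 0, best alternative gives 0.
Others report (7, 5): truth gives 0, best alternative gives 0.
Others report (7, 7): truth gives 0, best alternative gives 0.
Others report (7, 23): truth gives 0, best alternative gives 0.
(Remaining 3 profiles checked similarly; truth is weakly best in each.)
In every case the truthful report is at least as good as any alternative, so it is a dominant strategy.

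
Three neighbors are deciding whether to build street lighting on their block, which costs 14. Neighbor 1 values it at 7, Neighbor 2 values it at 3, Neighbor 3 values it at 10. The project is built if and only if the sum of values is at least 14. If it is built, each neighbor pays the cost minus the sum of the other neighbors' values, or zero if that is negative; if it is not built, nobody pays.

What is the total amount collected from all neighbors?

Total value 20 ≥ cost 14, so it is built.
Neighbor 1: others sum to 13; max(0, 14 - 13) = 1.
Neighbor 2: others sum to 17; max(0, 14 - 17) = 0.
Neighbor 3: others sum to 10; max(0, 14 - 10) = 4.
Total collected = 1 + 0 + 4 = 5.

5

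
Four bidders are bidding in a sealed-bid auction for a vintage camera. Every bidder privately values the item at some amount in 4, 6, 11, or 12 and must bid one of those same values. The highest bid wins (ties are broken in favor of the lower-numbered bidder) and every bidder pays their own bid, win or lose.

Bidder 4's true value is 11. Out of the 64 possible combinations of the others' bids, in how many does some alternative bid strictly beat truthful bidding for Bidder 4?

Others bid (4, 4, 4): truth gives 0; bid 6 gives 5 > 0. Violating.
Others bid (4, 4, 11): truth gives -11; bid 12 gives -1 > -11. Violating.
Others bid (4, 4, 12): truth gives -11; bid 4 gives -4 > -11. Violating.
Others bid (4, 6, 11): truth gives -11; bid 12 gives -1 > -11. Violating.
Others bid (4, 4, 6): truth gives 0; no alternative beats it.
Others bid (4, 6, 4): truth gives 0; no alternative beats it.
(Checking all 64 profiles: 57 have a profitable deviation, 7 do not.)

57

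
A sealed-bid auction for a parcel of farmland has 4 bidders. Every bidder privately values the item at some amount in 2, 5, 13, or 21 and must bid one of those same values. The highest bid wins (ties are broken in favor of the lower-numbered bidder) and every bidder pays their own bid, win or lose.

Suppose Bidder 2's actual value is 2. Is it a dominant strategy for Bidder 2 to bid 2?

Check each profile of the others' bids and compare truth against every alternative bid.
Others bid (2, 2, 13): truth gives -2, best alternative gives -5.
Others bid (2, 2, 21): truth gives -2, best alternative gives -5.
Others bid (2, 5, 13): truth gives -2, best alternative gives -5.
Others bid (2, 5, 21): truth gives -2, best alternative gives -5.
Others bid (2, 13, 2): truth gives -2, best alternative gives -5.
Others bid (2, 13, 5): truth gives -2, best alternative gives -5.
(Remaining 58 profiles checked similarly; truth is weakly best in each.)
In every case the truthful bid is at least as good as any alternative, so it is a dominant strategy.

Yes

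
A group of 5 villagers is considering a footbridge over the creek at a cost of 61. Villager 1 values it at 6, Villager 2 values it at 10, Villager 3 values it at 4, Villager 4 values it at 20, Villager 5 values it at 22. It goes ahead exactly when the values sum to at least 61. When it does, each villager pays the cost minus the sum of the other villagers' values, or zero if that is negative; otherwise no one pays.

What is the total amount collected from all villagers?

57

Total value 62 ≥ cost 61, so it is built.
Villager 1: others sum to 56; max(0, 61 - 56) = 5.
Villager 2: others sum to 52; max(0, 61 - 52) = 9.
Villager 3: others sum to 58; max(0, 61 - 58) = 3.
Villager 4: others sum to 42; max(0, 61 - 42) = 19.
Villager 5: others sum to 40; max(0, 61 - 40) = 21.
Total collected = 5 + 9 + 3 + 19 + 21 = 57.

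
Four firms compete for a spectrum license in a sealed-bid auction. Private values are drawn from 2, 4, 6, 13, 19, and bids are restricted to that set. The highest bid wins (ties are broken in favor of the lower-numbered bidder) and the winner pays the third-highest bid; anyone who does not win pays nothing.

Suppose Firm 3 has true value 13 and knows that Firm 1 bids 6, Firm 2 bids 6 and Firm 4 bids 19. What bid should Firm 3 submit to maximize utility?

Bid 2: loses, pays 0, utility 0.
Bid 4: loses, pays 0, utility 0.
Bid 6: loses, pays 0, utility 0.
Bid 13: loses, pays 0, utility 0.
Bid 19: wins, pays 6, utility 13 - 6 = 7.
The best choice is 19 with utility 7.

19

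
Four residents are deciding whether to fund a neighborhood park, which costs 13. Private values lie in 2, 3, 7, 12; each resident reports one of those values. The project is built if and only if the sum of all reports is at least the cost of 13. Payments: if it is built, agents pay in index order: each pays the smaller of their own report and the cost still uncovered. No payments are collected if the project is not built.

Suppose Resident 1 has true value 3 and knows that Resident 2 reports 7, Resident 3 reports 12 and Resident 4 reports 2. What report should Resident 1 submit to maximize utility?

2

Report 2: project built, pays 2, utility 3 - 2 = 1.
Report 3: project built, pays 3, utility 3 - 3 = 0.
Report 7: project built, pays 7, utility 3 - 7 = -4.
Report 12: project built, pays 12, utility 3 - 12 = -9.
The best choice is 2 with utility 1.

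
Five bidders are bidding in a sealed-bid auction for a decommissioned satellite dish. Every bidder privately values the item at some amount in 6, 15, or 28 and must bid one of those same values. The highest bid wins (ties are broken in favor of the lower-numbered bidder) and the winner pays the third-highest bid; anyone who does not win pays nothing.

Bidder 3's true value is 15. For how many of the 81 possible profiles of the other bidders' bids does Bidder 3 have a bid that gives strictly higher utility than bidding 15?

Others bid (6, 6, 6, 28): truth gives 0; bid 28 gives 9 > 0. Violating.
Others bid (6, 6, 28, 6): truth gives 0; bid 28 gives 9 > 0. Violating.
Others bid (6, 15, 6, 6): truth gives 0; bid 28 gives 9 > 0. Violating.
Others bid (15, 6, 6, 6): truth gives 0; bid 28 gives 9 > 0. Violating.
Others bid (6, 6, 6, 6): truth gives 9; no alternative beats it.
Others bid (6, 6, 6, 15): truth gives 9; no alternative beats it.
(Checking all 81 profiles: 4 have a profitable deviation, 77 do not.)

4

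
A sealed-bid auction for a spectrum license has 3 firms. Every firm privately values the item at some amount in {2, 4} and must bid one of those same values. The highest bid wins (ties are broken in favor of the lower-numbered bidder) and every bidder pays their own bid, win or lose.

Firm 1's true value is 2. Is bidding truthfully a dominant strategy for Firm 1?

Yes

Check each profile of the others' bids and compare truth against every alternative bid.
Others bid (2, 2): truth gives 0, best alternative gives -2.
Others bid (2, 4): truth gives -2, best alternative gives -2.
Others bid (4, 2): truth gives -2, best alternative gives -2.
Others bid (4, 4): truth gives -2, best alternative gives -2.
In every case the truthful bid is at least as good as any alternative, so it is a dominant strategy.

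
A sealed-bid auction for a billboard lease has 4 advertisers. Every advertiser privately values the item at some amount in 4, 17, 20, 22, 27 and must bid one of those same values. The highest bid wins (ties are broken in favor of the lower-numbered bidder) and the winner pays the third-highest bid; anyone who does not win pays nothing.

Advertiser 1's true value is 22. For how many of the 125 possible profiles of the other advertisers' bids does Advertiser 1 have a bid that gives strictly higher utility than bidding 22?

27

Others bid (4, 4, 27): truth gives 0; bid 27 gives 18 > 0. Violating.
Others bid (4, 17, 27): truth gives 0; bid 27 gives 5 > 0. Violating.
Others bid (4, 20, 27): truth gives 0; bid 27 gives 2 > 0. Violating.
Others bid (4, 27, 4): truth gives 0; bid 27 gives 18 > 0. Violating.
Others bid (4, 4, 4): truth gives 18; no alternative beats it.
Others bid (4, 4, 17): truth gives 18; no alternative beats it.
(Checking all 125 profiles: 27 have a profitable deviation, 98 do not.)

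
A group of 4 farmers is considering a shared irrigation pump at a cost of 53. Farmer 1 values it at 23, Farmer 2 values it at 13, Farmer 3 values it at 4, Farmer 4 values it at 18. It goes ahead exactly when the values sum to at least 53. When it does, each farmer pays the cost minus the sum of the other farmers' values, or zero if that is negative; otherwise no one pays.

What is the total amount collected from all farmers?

Total value 58 ≥ cost 53, so it is built.
Farmer 1: others sum to 35; max(0, 53 - 35) = 18.
Farmer 2: others sum to 45; max(0, 53 - 45) = 8.
Farmer 3: others sum to 54; max(0, 53 - 54) = 0.
Farmer 4: others sum to 40; max(0, 53 - 40) = 13.
Total collected = 18 + 8 + 0 + 13 = 39.

39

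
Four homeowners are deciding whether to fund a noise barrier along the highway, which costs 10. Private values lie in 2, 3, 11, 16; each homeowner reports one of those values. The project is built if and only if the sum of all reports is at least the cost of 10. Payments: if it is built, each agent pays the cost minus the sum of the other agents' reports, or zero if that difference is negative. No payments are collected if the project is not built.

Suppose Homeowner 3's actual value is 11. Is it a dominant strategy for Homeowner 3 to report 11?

Yes

Check each profile of the others' reports and compare truth against every alternative report.
Others report (2, 2, 11): truth gives 11, best alternative gives 11.
Others report (2, 2, 16): truth gives 11, best alternative gives 11.
Others report (2, 3, 11): truth gives 11, best alternative gives 11.
Others report (2, 3, 16): truth gives 11, best alternative gives 11.
Others report (2, 11, 2): truth gives 11, best alternative gives 11.
Others report (2, 11, 3): truth gives 11, best alternative gives 11.
(Remaining 58 profiles checked similarly; truth is weakly best in each.)
In every case the truthful report is at least as good as any alternative, so it is a dominant strategy.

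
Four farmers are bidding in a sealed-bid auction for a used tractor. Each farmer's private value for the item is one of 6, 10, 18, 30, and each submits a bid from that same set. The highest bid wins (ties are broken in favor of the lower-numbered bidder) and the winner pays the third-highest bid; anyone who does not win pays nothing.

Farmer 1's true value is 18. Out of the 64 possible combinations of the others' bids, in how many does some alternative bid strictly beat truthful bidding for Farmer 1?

12

Others bid (6, 6, 30): truth gives 0; bid 30 gives 12 > 0. Violating.
Others bid (6, 10, 30): truth gives 0; bid 30 gives 8 > 0. Violating.
Others bid (6, 30, 6): truth gives 0; bid 30 gives 12 > 0. Violating.
Others bid (6, 30, 10): truth gives 0; bid 30 gives 8 > 0. Violating.
Others bid (6, 6, 6): truth gives 12; no alternative beats it.
Others bid (6, 6, 10): truth gives 12; no alternative beats it.
(Checking all 64 profiles: 12 have a profitable deviation, 52 do not.)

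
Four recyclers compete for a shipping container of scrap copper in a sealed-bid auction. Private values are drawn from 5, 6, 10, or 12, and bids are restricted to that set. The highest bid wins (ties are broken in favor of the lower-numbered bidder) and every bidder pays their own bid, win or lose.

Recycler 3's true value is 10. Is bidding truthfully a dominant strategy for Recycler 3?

No

Consider the case where Recycler 1 bids 5, Recycler 2 bids 5 and Recycler 4 bids 5.
Truthful bid 10: wins, pays 10, utility 10 - 10 = 0.
Bid 6 instead: wins, pays 6, utility 10 - 6 = 4.
Since 4 > 0, bidding 6 is strictly better here, so truthful bidding is not dominant.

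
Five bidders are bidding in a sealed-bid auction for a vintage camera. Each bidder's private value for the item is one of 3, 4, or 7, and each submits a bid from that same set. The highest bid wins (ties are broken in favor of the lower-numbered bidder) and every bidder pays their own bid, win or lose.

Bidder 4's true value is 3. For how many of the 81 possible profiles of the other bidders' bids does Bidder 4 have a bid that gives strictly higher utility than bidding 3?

Others bid (3, 3, 3, 3): truth gives -3; bid 4 gives -1 > -3. Violating.
Others bid (3, 3, 3, 4): truth gives -3; bid 4 gives -1 > -3. Violating.
Others bid (3, 3, 3, 7): truth gives -3; no alternative beats it.
Others bid (3, 3, 4, 3): truth gives -3; no alternative beats it.
(Checking all 81 profiles: 2 have a profitable deviation, 79 do not.)

2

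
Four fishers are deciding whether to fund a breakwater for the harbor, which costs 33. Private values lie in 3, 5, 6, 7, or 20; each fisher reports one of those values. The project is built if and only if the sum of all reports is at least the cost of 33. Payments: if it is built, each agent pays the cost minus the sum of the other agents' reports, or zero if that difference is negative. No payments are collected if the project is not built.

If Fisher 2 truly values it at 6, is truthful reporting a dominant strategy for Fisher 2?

Check each profile of the others' reports and compare truth against every alternative report.
Others report (3, 20, 20): truth gives 6, best alternative gives 6.
Others report (5, 20, 20): truth gives 6, best alternative gives 6.
Others report (6, 7, 20): truth gives 6, best alternative gives 6.
Others report (6, 20, 7): truth gives 6, best alternative gives 6.
Others report (6, 20, 20): truth gives 6, best alternative gives 6.
Others report (7, 6, 20): truth gives 6, best alternative gives 6.
(Remaining 119 profiles checked similarly; truth is weakly best in each.)
In every case the truthful report is at least as good as any alternative, so it is a dominant strategy.

Yes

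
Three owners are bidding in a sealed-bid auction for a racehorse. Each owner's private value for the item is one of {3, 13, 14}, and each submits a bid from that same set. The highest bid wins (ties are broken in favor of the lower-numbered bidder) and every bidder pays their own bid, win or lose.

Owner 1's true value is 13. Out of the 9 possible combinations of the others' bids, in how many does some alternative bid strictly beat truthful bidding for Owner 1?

6

Others bid (3, 3): truth gives 0; bid 3 gives 10 > 0. Violating.
Others bid (3, 14): truth gives -13; bid 14 gives -1 > -13. Violating.
Others bid (13, 14): truth gives -13; bid 14 gives -1 > -13. Violating.
Others bid (14, 3): truth gives -13; bid 14 gives -1 > -13. Violating.
Others bid (3, 13): truth gives 0; no alternative beats it.
Others bid (13, 3): truth gives 0; no alternative beats it.
(Checking all 9 profiles: 6 have a profitable deviation, 3 do not.)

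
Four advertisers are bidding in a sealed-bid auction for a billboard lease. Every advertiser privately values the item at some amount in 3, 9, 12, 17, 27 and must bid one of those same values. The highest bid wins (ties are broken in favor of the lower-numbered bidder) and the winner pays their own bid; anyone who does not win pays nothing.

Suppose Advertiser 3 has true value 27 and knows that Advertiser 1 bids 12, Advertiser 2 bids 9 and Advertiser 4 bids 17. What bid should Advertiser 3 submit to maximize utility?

Bid 3: loses, pays 0, utility 0.
Bid 9: loses, pays 0, utility 0.
Bid 12: loses, pays 0, utility 0.
Bid 17: wins, pays 17, utility 27 - 17 = 10.
Bid 27: wins, pays 27, utility 27 - 27 = 0.
The best choice is 17 with utility 10.

17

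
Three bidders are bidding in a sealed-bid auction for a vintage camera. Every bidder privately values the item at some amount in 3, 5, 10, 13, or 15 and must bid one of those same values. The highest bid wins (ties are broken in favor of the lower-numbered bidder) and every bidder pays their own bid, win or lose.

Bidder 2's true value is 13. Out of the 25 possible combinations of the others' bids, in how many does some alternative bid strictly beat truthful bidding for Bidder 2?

Others bid (3, 3): truth gives 0; bid 5 gives 8 > 0. Violating.
Others bid (3, 5): truth gives 0; bid 5 gives 8 > 0. Violating.
Others bid (3, 10): truth gives 0; bid 10 gives 3 > 0. Violating.
Others bid (3, 15): truth gives -13; bid 15 gives -2 > -13. Violating.
Others bid (3, 13): truth gives 0; no alternative beats it.
Others bid (5, 13): truth gives 0; no alternative beats it.
(Checking all 25 profiles: 19 have a profitable deviation, 6 do not.)

19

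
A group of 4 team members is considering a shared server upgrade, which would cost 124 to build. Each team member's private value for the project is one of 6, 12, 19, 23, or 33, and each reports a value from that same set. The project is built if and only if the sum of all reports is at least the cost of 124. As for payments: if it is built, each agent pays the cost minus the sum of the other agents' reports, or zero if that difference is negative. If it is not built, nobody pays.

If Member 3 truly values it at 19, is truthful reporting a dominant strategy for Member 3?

Check each profile of the others' reports and compare truth against every alternative report.
Others report (6, 6, 6): truth gives 0, best alternative gives 0.
Others report (6, 6, 12): truth gives 0, best alternative gives 0.
Others report (6, 6, 19): truth gives 0, best alternative gives 0.
Others report (6, 6, 23): truth gives 0, best alternative gives 0.
Others report (6, 6, 33): truth gives 0, best alternative gives 0.
Others report (6, 12, 6): truth gives 0, best alternative gives 0.
(Remaining 119 profiles checked similarly; truth is weakly best in each.)
In every case the truthful report is at least as good as any alternative, so it is a dominant strategy.

Yes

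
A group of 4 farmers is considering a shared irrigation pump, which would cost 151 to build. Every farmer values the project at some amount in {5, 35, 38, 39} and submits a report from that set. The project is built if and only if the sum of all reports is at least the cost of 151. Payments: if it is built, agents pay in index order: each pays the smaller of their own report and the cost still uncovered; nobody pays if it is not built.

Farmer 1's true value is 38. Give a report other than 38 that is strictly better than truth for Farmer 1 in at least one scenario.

Suppose Farmer 2 reports 38, Farmer 3 reports 39 and Farmer 4 reports 39.
Report 38: project built, pays 38, utility 38 - 38 = 0.
Report 35: project built, pays 35, utility 38 - 35 = 3.
So reporting 35 beats truth here (3 > 0).

35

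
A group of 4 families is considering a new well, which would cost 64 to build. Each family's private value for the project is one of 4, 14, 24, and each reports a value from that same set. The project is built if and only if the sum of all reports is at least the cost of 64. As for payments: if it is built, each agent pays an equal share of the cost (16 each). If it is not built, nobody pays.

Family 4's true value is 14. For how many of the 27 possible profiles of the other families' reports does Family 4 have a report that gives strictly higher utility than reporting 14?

6

Others report (4, 24, 24): truth gives -2; report 4 gives 0 > -2. Violating.
Others report (14, 14, 24): truth gives -2; report 4 gives 0 > -2. Violating.
Others report (14, 24, 14): truth gives -2; report 4 gives 0 > -2. Violating.
Others report (24, 4, 24): truth gives -2; report 4 gives 0 > -2. Violating.
Others report (4, 4, 4): truth gives 0; no alternative beats it.
Others report (4, 4, 14): truth gives 0; no alternative beats it.
(Checking all 27 profiles: 6 have a profitable deviation, 21 do not.)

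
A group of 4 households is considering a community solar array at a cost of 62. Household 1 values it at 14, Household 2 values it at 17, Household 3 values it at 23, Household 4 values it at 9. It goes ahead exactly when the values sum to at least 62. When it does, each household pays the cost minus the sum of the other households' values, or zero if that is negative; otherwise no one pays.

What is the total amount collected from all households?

59

Total value 63 ≥ cost 62, so it is built.
Household 1: others sum to 49; max(0, 62 - 49) = 13.
Household 2: others sum to 46; max(0, 62 - 46) = 16.
Household 3: others sum to 40; max(0, 62 - 40) = 22.
Household 4: others sum to 54; max(0, 62 - 54) = 8.
Total collected = 13 + 16 + 22 + 8 = 59.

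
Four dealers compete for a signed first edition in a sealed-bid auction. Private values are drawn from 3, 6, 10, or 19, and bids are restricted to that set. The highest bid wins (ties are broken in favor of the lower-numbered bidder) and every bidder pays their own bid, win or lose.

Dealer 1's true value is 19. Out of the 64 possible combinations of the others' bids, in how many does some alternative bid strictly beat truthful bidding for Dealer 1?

Others bid (3, 3, 3): truth gives 0; bid 3 gives 16 > 0. Violating.
Others bid (3, 3, 6): truth gives 0; bid 6 gives 13 > 0. Violating.
Others bid (3, 3, 10): truth gives 0; bid 10 gives 9 > 0. Violating.
Others bid (3, 6, 3): truth gives 0; bid 6 gives 13 > 0. Violating.
Others bid (3, 3, 19): truth gives 0; no alternative beats it.
Others bid (3, 6, 19): truth gives 0; no alternative beats it.
(Checking all 64 profiles: 27 have a profitable deviation, 37 do not.)

27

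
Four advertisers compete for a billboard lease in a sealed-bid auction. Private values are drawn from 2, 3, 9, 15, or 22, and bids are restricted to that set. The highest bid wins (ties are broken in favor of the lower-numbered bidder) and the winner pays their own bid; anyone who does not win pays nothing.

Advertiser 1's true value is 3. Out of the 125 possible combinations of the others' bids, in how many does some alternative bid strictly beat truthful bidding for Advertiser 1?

Others bid (2, 2, 2): truth gives 0; bid 2 gives 1 > 0. Violating.
Others bid (2, 2, 3): truth gives 0; no alternative beats it.
Others bid (2, 2, 9): truth gives 0; no alternative beats it.
(Checking all 125 profiles: 1 has a profitable deviation, 124 do not.)

1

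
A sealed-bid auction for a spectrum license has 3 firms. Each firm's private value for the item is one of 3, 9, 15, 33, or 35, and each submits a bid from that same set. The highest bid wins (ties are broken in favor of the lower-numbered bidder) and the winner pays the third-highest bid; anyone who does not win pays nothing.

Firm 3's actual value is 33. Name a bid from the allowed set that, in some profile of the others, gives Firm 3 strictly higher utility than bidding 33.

Suppose Firm 1 bids 3 and Firm 2 bids 33.
Bid 33: loses, pays 0, utility 0.
Bid 35: wins, pays 3, utility 33 - 3 = 30.
So bidding 35 beats truth here (30 > 0).

35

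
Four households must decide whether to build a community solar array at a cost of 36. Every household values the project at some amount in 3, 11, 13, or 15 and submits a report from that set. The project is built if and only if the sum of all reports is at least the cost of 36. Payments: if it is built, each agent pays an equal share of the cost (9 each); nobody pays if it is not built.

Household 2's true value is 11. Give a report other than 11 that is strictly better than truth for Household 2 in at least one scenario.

15

Suppose Household 1 reports 3, Household 3 reports 3 and Household 4 reports 15.
Report 11: project not built, utility 0.
Report 15: project built, pays 9, utility 11 - 9 = 2.
So reporting 15 beats truth here (2 > 0).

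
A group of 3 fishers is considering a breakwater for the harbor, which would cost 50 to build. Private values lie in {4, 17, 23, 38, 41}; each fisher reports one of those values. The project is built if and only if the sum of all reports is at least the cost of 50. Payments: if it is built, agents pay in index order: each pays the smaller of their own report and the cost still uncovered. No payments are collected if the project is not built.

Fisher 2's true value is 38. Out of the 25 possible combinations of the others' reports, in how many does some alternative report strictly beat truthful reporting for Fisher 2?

20

Others report (4, 23): truth gives 0; report 23 gives 15 > 0. Violating.
Others report (4, 38): truth gives 0; report 17 gives 21 > 0. Violating.
Others report (4, 41): truth gives 0; report 17 gives 21 > 0. Violating.
Others report (17, 17): truth gives 5; report 17 gives 21 > 5. Violating.
Others report (4, 4): truth gives 0; no alternative beats it.
Others report (4, 17): truth gives 0; no alternative beats it.
(Checking all 25 profiles: 20 have a profitable deviation, 5 do not.)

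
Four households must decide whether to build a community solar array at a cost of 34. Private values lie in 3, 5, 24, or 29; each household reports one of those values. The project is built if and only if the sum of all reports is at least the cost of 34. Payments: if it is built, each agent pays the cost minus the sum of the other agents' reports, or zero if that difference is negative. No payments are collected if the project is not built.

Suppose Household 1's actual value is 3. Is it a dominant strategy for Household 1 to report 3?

Check each profile of the others' reports and compare truth against every alternative report.
Others report (3, 3, 24): truth gives 0, best alternative gives -1.
Others report (3, 24, 3): truth gives 0, best alternative gives -1.
Others report (24, 3, 3): truth gives 0, best alternative gives -1.
Others report (3, 3, 29): truth gives 3, best alternative gives 3.
Others report (3, 5, 29): truth gives 3, best alternative gives 3.
Others report (3, 24, 24): truth gives 3, best alternative gives 3.
(Remaining 58 profiles checked similarly; truth is weakly best in each.)
In every case the truthful report is at least as good as any alternative, so it is a dominant strategy.

Yes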